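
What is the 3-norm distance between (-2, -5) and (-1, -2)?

(Σ|x_i - y_i|^3)^(1/3) = (|-2 - (-1)|^3 + |-5 - (-2)|^3)^(1/3)
= (1^3 + 3^3)^(1/3) = (1 + 27)^(1/3) = (28)^(1/3) ≈ 3.0366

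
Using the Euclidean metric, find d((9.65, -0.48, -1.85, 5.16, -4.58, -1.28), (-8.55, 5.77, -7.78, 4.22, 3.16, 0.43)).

√(Σ(x_i - y_i)²) = √((9.65 - (-8.55))² + (-0.48 - 5.77)² + (-1.85 - (-7.78))² + (5.16 - 4.22)² + (-4.58 - 3.16)² + (-1.28 - 0.43)²)
= √(18.2² + (-6.25)² + 5.93² + 0.94² + (-7.74)² + (-1.71)²) = √(331.24 + 39.0625 + 35.1649 + 0.8836 + 59.9076 + 2.9241) = √469.1827 ≈ 21.6606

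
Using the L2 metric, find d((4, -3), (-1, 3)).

√(Σ(x_i - y_i)²) = √((4 - (-1))² + (-3 - 3)²)
= √(5² + (-6)²) = √(25 + 36) = √61 ≈ 7.8102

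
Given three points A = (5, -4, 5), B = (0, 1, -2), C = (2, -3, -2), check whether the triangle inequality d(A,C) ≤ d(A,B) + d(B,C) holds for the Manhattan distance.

d(A,B) = 5 + 5 + 7 = 17, d(B,C) = 2 + 4 + 0 = 6, d(A,C) = 3 + 1 + 7 = 11.
d(A,C) = 11 ≤ 17 + 6 = 23. Triangle inequality is satisfied.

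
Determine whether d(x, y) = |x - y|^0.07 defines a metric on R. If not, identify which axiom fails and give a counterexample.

Yes. With 0 < p = 0.07 ≤ 1, d(x,y) = |x-y|^0.07 is a metric on R. Non-negativity and symmetry are immediate; |x-y|^0.07 = 0 ⟺ |x-y| = 0 ⟺ x = y. For the triangle inequality, the function t ↦ t^0.07 is subadditive on [0,∞) when p ≤ 1, so |x-z|^0.07 ≤ (|x-y| + |y-z|)^0.07 ≤ |x-y|^0.07 + |y-z|^0.07.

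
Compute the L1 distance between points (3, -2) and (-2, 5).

Σ|x_i - y_i| = |3 - (-2)| + |-2 - 5| = 5 + 7 = 12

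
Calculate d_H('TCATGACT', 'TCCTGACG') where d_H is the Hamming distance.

Differing positions: 3, 8. Hamming distance = 2.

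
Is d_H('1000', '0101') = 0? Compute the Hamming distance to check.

Differing positions: 1, 2, 4. Hamming distance = 3, so the claim that d_H = 0 is false.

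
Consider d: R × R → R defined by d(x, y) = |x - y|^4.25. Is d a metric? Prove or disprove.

No. d(x,y) = |x-y|^4.25 fails the triangle inequality since p = 4.25 > 1. Counterexample: x = 4, y = 10, z = 15. d(x,z) = |4 - 15|^4.25 = 11^4.25 ≈ 26663.6078, but d(x,y) + d(y,z) = 6^4.25 + 5^4.25 ≈ 2028.3496 + 934.593 = 2962.9426. Since 26663.6078 > 2962.9426, the triangle inequality is violated.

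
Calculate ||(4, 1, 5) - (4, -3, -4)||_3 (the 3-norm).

(Σ|x_i - y_i|^3)^(1/3) = (|4 - 4|^3 + |1 - (-3)|^3 + |5 - (-4)|^3)^(1/3)
= (0^3 + 4^3 + 9^3)^(1/3) = (0 + 64 + 729)^(1/3) = (793)^(1/3) ≈ 9.256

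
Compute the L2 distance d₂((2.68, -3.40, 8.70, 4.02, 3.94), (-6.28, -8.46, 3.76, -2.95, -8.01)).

√(Σ(x_i - y_i)²) = √((2.68 - (-6.28))² + (-3.4 - (-8.46))² + (8.7 - 3.76)² + (4.02 - (-2.95))² + (3.94 - (-8.01))²)
= √(8.96² + 5.06² + 4.94² + 6.97² + 11.95²) = √(80.2816 + 25.6036 + 24.4036 + 48.5809 + 142.8025) = √321.6722 ≈ 17.9352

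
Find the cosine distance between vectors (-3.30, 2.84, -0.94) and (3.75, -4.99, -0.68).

With u = (-3.30, 2.84, -0.94), v = (3.75, -4.99, -0.68):
u·v = (-3.3)·3.75 + 2.84·(-4.99) + (-0.94)·(-0.68) = (-12.375) + (-14.1716) + 0.6392 = -25.9074.
|u| = √((-3.3)² + 2.84² + (-0.94)²) = √(10.89 + 8.0656 + 0.8836) = √19.8392, |v| = √(3.75² + (-4.99)² + (-0.68)²) = √(14.0625 + 24.9001 + 0.4624) = √39.425.
cos θ = (u·v)/(|u||v|) = -25.9074/(√19.8392·√39.425) ≈ -0.9264
Cosine distance = 1 - cos θ ≈ 1 - (-0.9264) = 1.9264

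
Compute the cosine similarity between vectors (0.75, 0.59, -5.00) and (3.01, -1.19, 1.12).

With u = (0.75, 0.59, -5.00), v = (3.01, -1.19, 1.12):
u·v = 0.75·3.01 + 0.59·(-1.19) + (-5)·1.12 = 2.2575 + (-0.7021) + (-5.6) = -4.0446.
|u| = √(0.75² + 0.59² + (-5)²) = √(0.5625 + 0.3481 + 25) = √25.9106, |v| = √(3.01² + (-1.19)² + 1.12²) = √(9.0601 + 1.4161 + 1.2544) = √11.7306.
cos θ = (u·v)/(|u||v|) = -4.0446/(√25.9106·√11.7306) ≈ -0.232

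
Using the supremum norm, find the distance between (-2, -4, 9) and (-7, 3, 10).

max(|x_i - y_i|) = max(|-2 - (-7)|, |-4 - 3|, |9 - 10|) = max(5, 7, 1) = 7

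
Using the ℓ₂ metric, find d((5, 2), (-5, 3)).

√(Σ(x_i - y_i)²) = √((5 - (-5))² + (2 - 3)²)
= √(10² + (-1)²) = √(100 + 1) = √101 ≈ 10.0499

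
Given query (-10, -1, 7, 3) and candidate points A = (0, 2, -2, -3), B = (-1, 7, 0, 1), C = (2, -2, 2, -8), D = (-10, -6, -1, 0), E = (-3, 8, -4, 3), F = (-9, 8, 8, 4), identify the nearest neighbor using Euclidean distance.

Distances: d(A) ≈ 15.0333, d(B) ≈ 14.0712, d(C) ≈ 17.0587, d(D) ≈ 9.8995, d(E) ≈ 15.843, d(F) ≈ 9.1652. Nearest: F = (-9, 8, 8, 4) with distance 9.1652.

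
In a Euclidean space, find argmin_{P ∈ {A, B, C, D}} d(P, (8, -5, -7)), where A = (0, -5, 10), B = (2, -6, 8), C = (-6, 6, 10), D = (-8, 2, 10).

Distances: d(A) ≈ 18.7883, d(B) ≈ 16.1864, d(C) ≈ 24.6171, d(D) ≈ 24.3721. Nearest: B = (2, -6, 8) with distance 16.1864.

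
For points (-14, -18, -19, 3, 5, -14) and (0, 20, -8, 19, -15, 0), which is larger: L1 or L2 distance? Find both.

L1 = |-14 - 0| + |-18 - 20| + |-19 - (-8)| + |3 - 19| + |5 - (-15)| + |-14 - 0| = 14 + 38 + 11 + 16 + 20 + 14 = 113
L2 = √(14² + 38² + 11² + 16² + 20² + 14²) = √2613 ≈ 51.1175
L1 ≥ L2 always (equality iff movement is along one axis); L1 > L2 here.
Ratio L1/L2 = 113/√2613 ≈ 2.2106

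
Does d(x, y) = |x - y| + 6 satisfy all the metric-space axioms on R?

No. d fails identity of indiscernibles (specifically d(x,x) = 0): d(8, 8) = |8 - 8| + 6 = 0 + 6 = 6 ≠ 0.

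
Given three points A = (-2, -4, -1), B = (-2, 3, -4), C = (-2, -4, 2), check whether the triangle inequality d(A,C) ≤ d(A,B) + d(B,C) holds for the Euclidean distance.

d(A,B) = √(0² + 7² + 3²) = √58 ≈ 7.6158, d(B,C) = √(0² + 7² + 6²) = √85 ≈ 9.2195, d(A,C) = √(0² + 0² + 3²) = √9 = 3.
d(A,C) = 3 ≤ 7.6158 + 9.2195 = 16.8353. Triangle inequality is satisfied.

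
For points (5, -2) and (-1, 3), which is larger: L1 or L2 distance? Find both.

L1 = |5 - (-1)| + |-2 - 3| = 6 + 5 = 11
L2 = √(6² + 5²) = √61 ≈ 7.8102
L1 ≥ L2 always (equality iff movement is along one axis); L1 > L2 here.
Ratio L1/L2 = 11/√61 ≈ 1.4084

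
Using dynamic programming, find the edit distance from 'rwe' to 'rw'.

Let D[i][j] be the edit distance between the first i characters of 'rwe' and the first j characters of 'rw', with D[i][0] = i, D[0][j] = j, and D[i][j] = D[i-1][j-1] if the characters match, else 1 + min(D[i-1][j], D[i][j-1], D[i-1][j-1]). Filling the table (rows: prefixes of 'rwe', columns: prefixes of 'rw'):
     ε  r  w
  ε  0  1  2
  r  1  0  1
  w  2  1  0
  e  3  2  1
The bottom-right entry gives D[3][2] = 1, so no sequence of fewer than 1 edit works. Backtracking through the table gives one optimal edit sequence (1 edit):
  rwe → rw (del e @3)
Edit distance = 1.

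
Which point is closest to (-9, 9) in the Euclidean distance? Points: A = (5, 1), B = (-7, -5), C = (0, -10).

Distances: d(A) ≈ 16.1245, d(B) ≈ 14.1421, d(C) ≈ 21.0238. Nearest: B = (-7, -5) with distance 14.1421.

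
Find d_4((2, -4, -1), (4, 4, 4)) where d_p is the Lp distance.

(Σ|x_i - y_i|^4)^(1/4) = (|2 - 4|^4 + |-4 - 4|^4 + |-1 - 4|^4)^(1/4)
= (2^4 + 8^4 + 5^4)^(1/4) = (16 + 4096 + 625)^(1/4) = (4737)^(1/4) ≈ 8.2961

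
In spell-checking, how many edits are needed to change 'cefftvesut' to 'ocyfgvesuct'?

Let D[i][j] be the edit distance between the first i characters of 'cefftvesut' and the first j characters of 'ocyfgvesuct', with D[i][0] = i, D[0][j] = j, and D[i][j] = D[i-1][j-1] if the characters match, else 1 + min(D[i-1][j], D[i][j-1], D[i-1][j-1]). Filling the table (rows: prefixes of 'cefftvesut', columns: prefixes of 'ocyfgvesuct'):
     ε  o  c  y  f  g  v  e  s  u  c  t
  ε  0  1  2  3  4  5  6  7  8  9 10 11
  c  1  1  1  2  3  4  5  6  7  8  9 10
  e  2  2  2  2  3  4  5  5  6  7  8  9
  f  3  3  3  3  2  3  4  5  6  7  8  9
  f  4  4  4  4  3  3  4  5  6  7  8  9
  t  5  5  5  5  4  4  4  5  6  7  8  8
  v  6  6  6  6  5  5  4  5  6  7  8  9
  e  7  7  7  7  6  6  5  4  5  6  7  8
  s  8  8  8  8  7  7  6  5  4  5  6  7
  u  9  9  9  9  8  8  7  6  5  4  5  6
  t 10 10 10 10  9  9  8  7  6  5  5  5
The bottom-right entry gives D[10][11] = 5, so no sequence of fewer than 5 edits works. Backtracking through the table gives one optimal edit sequence (5 edits):
  cefftvesut → oefftvesut (sub c→o @1)
  oefftvesut → ocfftvesut (sub e→c @2)
  ocfftvesut → ocyftvesut (sub f→y @3)
  ocyftvesut → ocyfgvesut (sub t→g @5)
  ocyfgvesut → ocyfgvesuct (ins c @10)
Edit distance = 5.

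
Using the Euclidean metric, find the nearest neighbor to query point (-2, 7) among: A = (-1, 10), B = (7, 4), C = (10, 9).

Distances: d(A) ≈ 3.1623, d(B) ≈ 9.4868, d(C) ≈ 12.1655. Nearest: A = (-1, 10) with distance 3.1623.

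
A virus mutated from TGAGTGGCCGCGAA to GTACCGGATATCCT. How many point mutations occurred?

Differing positions: 1, 2, 4, 5, 8, 9, 10, 11, 12, 13, 14. Hamming distance = 11.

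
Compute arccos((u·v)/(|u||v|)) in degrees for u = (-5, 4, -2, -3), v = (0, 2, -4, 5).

With u = (-5, 4, -2, -3), v = (0, 2, -4, 5):
u·v = (-5)·0 + 4·2 + (-2)·(-4) + (-3)·5 = 0 + 8 + 8 + (-15) = 1.
|u| = √((-5)² + 4² + (-2)² + (-3)²) = √54, |v| = √(0² + 2² + (-4)² + 5²) = √45, so |u||v| = √(54·45) = √2430.
cos θ = (u·v)/(|u||v|) = 1/√2430 ≈ 0.020286
θ = arccos(0.020286) ≈ 88.84°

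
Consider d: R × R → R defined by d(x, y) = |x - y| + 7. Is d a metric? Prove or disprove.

No. d fails identity of indiscernibles (specifically d(x,x) = 0): d(7, 7) = |7 - 7| + 7 = 0 + 7 = 7 ≠ 0.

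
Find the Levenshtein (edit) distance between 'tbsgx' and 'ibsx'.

Let D[i][j] be the edit distance between the first i characters of 'tbsgx' and the first j characters of 'ibsx', with D[i][0] = i, D[0][j] = j, and D[i][j] = D[i-1][j-1] if the characters match, else 1 + min(D[i-1][j], D[i][j-1], D[i-1][j-1]). Filling the table (rows: prefixes of 'tbsgx', columns: prefixes of 'ibsx'):
     ε  i  b  s  x
  ε  0  1  2  3  4
  t  1  1  2  3  4
  b  2  2  1  2  3
  s  3  3  2  1  2
  g  4  4  3  2  2
  x  5  5  4  3  2
The bottom-right entry gives D[5][4] = 2, so no sequence of fewer than 2 edits works. Backtracking through the table gives one optimal edit sequence (2 edits):
  tbsgx → ibsgx (sub t→i @1)
  ibsgx → ibsx (del g @4)
Edit distance = 2.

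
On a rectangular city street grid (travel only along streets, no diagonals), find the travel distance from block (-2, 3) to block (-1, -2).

Σ|x_i - y_i| = |-2 - (-1)| + |3 - (-2)| = 1 + 5 = 6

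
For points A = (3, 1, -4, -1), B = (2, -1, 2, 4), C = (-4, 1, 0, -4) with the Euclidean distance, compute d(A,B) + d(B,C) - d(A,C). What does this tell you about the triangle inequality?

d(A,B) = √(1² + 2² + 6² + 5²) = √66 ≈ 8.124, d(B,C) = √(6² + 2² + 2² + 8²) = √108 ≈ 10.3923, d(A,C) = √(7² + 0² + 4² + 3²) = √74 ≈ 8.6023.
d(A,B) + d(B,C) - d(A,C) = 8.124 + 10.3923 - 8.6023 = 18.5163 - 8.6023 = 9.914 (to 4 decimal places). This is ≥ 0, so the triangle inequality holds for these points.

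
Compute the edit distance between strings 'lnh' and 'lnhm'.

Let D[i][j] be the edit distance between the first i characters of 'lnh' and the first j characters of 'lnhm', with D[i][0] = i, D[0][j] = j, and D[i][j] = D[i-1][j-1] if the characters match, else 1 + min(D[i-1][j], D[i][j-1], D[i-1][j-1]). Filling the table (rows: prefixes of 'lnh', columns: prefixes of 'lnhm'):
     ε  l  n  h  m
  ε  0  1  2  3  4
  l  1  0  1  2  3
  n  2  1  0  1  2
  h  3  2  1  0  1
The bottom-right entry gives D[3][4] = 1, so no sequence of fewer than 1 edit works. Backtracking through the table gives one optimal edit sequence (1 edit):
  lnh → lnhm (ins m @4)
Edit distance = 1.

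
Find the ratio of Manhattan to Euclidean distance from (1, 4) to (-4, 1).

L1 = |1 - (-4)| + |4 - 1| = 5 + 3 = 8
L2 = √(5² + 3²) = √34 ≈ 5.831
L1 ≥ L2 always (equality iff movement is along one axis); L1 > L2 here.
Ratio L1/L2 = 8/√34 ≈ 1.372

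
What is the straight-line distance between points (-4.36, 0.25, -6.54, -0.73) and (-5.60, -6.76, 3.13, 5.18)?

√(Σ(x_i - y_i)²) = √((-4.36 - (-5.6))² + (0.25 - (-6.76))² + (-6.54 - 3.13)² + (-0.73 - 5.18)²)
= √(1.24² + 7.01² + (-9.67)² + (-5.91)²) = √(1.5376 + 49.1401 + 93.5089 + 34.9281) = √179.1147 ≈ 13.3834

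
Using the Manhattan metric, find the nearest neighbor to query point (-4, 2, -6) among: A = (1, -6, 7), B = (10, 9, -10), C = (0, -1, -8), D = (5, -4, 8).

Distances: d(A) = 26, d(B) = 25, d(C) = 9, d(D) = 29. Nearest: C = (0, -1, -8) with distance 9.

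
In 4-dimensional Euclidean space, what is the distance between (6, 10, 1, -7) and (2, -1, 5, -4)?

√(Σ(x_i - y_i)²) = √((6 - 2)² + (10 - (-1))² + (1 - 5)² + (-7 - (-4))²)
= √(4² + 11² + (-4)² + (-3)²) = √(16 + 121 + 16 + 9) = √162 ≈ 12.7279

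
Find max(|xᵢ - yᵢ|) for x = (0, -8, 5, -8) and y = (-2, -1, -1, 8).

max(|x_i - y_i|) = max(|0 - (-2)|, |-8 - (-1)|, |5 - (-1)|, |-8 - 8|) = max(2, 7, 6, 16) = 16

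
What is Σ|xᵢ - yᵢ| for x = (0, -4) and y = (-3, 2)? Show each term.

Σ|x_i - y_i| = |0 - (-3)| + |-4 - 2| = 3 + 6 = 9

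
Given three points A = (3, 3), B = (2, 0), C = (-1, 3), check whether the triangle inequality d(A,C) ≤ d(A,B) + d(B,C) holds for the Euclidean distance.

d(A,B) = √(1² + 3²) = √10 ≈ 3.1623, d(B,C) = √(3² + 3²) = √18 ≈ 4.2426, d(A,C) = √(4² + 0²) = √16 = 4.
d(A,C) = 4 ≤ 3.1623 + 4.2426 = 7.4049. Triangle inequality is satisfied.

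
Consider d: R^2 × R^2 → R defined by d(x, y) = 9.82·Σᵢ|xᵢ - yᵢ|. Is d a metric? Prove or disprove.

Yes. The L1 (Manhattan) norm induces a metric on R^2, and multiplying a metric by a positive constant 9.82 > 0 preserves all four axioms: non-negativity (9.82·||x-y|| ≥ 0), identity (9.82·||x-y|| = 0 ⟺ ||x-y|| = 0 ⟺ x = y), symmetry (||x-y|| = ||y-x||), and the triangle inequality (9.82·||x-z|| ≤ 9.82·||x-y|| + 9.82·||y-z||). So d is a metric.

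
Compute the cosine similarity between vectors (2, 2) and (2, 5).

With u = (2, 2), v = (2, 5):
u·v = 2·2 + 2·5 = 4 + 10 = 14.
|u| = √(2² + 2²) = √8, |v| = √(2² + 5²) = √29, so |u||v| = √(8·29) = √232.
cos θ = (u·v)/(|u||v|) = 14/√232 ≈ 0.9191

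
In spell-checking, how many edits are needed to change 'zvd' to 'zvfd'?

Let D[i][j] be the edit distance between the first i characters of 'zvd' and the first j characters of 'zvfd', with D[i][0] = i, D[0][j] = j, and D[i][j] = D[i-1][j-1] if the characters match, else 1 + min(D[i-1][j], D[i][j-1], D[i-1][j-1]). Filling the table (rows: prefixes of 'zvd', columns: prefixes of 'zvfd'):
     ε  z  v  f  d
  ε  0  1  2  3  4
  z  1  0  1  2  3
  v  2  1  0  1  2
  d  3  2  1  1  1
The bottom-right entry gives D[3][4] = 1, so no sequence of fewer than 1 edit works. Backtracking through the table gives one optimal edit sequence (1 edit):
  zvd → zvfd (ins f @3)
Edit distance = 1.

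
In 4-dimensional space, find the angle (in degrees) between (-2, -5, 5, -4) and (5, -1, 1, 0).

With u = (-2, -5, 5, -4), v = (5, -1, 1, 0):
u·v = (-2)·5 + (-5)·(-1) + 5·1 + (-4)·0 = (-10) + 5 + 5 + 0 = 0.
|u| = √((-2)² + (-5)² + 5² + (-4)²) = √70, |v| = √(5² + (-1)² + 1² + 0²) = √27, so |u||v| = √(70·27) = √1890.
cos θ = (u·v)/(|u||v|) = 0/√1890 = 0 (the vectors are orthogonal)
θ = arccos(0) = 90°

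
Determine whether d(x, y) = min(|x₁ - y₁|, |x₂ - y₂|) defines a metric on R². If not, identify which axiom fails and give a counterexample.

No. d fails identity of indiscernibles: take x = (-4, 0) and y = (-4, 6). Then d(x,y) = min(|-4 - (-4)|, |0 - 6|) = min(0, 6) = 0, yet x ≠ y.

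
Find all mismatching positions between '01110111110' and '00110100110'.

Differing positions: 2, 7, 8. Hamming distance = 3.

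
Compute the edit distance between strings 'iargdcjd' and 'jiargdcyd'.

Let D[i][j] be the edit distance between the first i characters of 'iargdcjd' and the first j characters of 'jiargdcyd', with D[i][0] = i, D[0][j] = j, and D[i][j] = D[i-1][j-1] if the characters match, else 1 + min(D[i-1][j], D[i][j-1], D[i-1][j-1]). Filling the table (rows: prefixes of 'iargdcjd', columns: prefixes of 'jiargdcyd'):
     ε  j  i  a  r  g  d  c  y  d
  ε  0  1  2  3  4  5  6  7  8  9
  i  1  1  1  2  3  4  5  6  7  8
  a  2  2  2  1  2  3  4  5  6  7
  r  3  3  3  2  1  2  3  4  5  6
  g  4  4  4  3  2  1  2  3  4  5
  d  5  5  5  4  3  2  1  2  3  4
  c  6  6  6  5  4  3  2  1  2  3
  j  7  6  7  6  5  4  3  2  2  3
  d  8  7  7  7  6  5  4  3  3  2
The bottom-right entry gives D[8][9] = 2, so no sequence of fewer than 2 edits works. Backtracking through the table gives one optimal edit sequence (2 edits):
  iargdcjd → jiargdcjd (ins j @1)
  jiargdcjd → jiargdcyd (sub j→y @8)
Edit distance = 2.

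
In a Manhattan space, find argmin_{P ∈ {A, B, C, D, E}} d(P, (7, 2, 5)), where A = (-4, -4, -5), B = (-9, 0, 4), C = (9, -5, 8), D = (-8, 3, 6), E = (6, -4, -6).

Distances: d(A) = 27, d(B) = 19, d(C) = 12, d(D) = 17, d(E) = 18. Nearest: C = (9, -5, 8) with distance 12.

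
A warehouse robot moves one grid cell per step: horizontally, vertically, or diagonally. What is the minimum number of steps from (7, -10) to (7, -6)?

max(|x_i - y_i|) = max(|7 - 7|, |-10 - (-6)|) = max(0, 4) = 4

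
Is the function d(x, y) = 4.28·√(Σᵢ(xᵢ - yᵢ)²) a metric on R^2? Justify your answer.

Yes. The L2 (Euclidean) norm induces a metric on R^2, and multiplying a metric by a positive constant 4.28 > 0 preserves all four axioms: non-negativity (4.28·||x-y|| ≥ 0), identity (4.28·||x-y|| = 0 ⟺ ||x-y|| = 0 ⟺ x = y), symmetry (||x-y|| = ||y-x||), and the triangle inequality (4.28·||x-z|| ≤ 4.28·||x-y|| + 4.28·||y-z||). So d is a metric.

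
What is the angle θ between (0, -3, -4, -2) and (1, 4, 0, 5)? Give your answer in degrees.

With u = (0, -3, -4, -2), v = (1, 4, 0, 5):
u·v = 0·1 + (-3)·4 + (-4)·0 + (-2)·5 = 0 + (-12) + 0 + (-10) = -22.
|u| = √(0² + (-3)² + (-4)² + (-2)²) = √29, |v| = √(1² + 4² + 0² + 5²) = √42, so |u||v| = √(29·42) = √1218.
cos θ = (u·v)/(|u||v|) = -22/√1218 ≈ -0.630375
θ = arccos(-0.630375) ≈ 129.08°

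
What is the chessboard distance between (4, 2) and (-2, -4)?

max(|x_i - y_i|) = max(|4 - (-2)|, |2 - (-4)|) = max(6, 6) = 6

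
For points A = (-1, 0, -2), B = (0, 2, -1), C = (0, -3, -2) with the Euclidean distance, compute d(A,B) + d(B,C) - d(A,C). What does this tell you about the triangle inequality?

d(A,B) = √(1² + 2² + 1²) = √6 ≈ 2.4495, d(B,C) = √(0² + 5² + 1²) = √26 ≈ 5.099, d(A,C) = √(1² + 3² + 0²) = √10 ≈ 3.1623.
d(A,B) + d(B,C) - d(A,C) = 2.4495 + 5.099 - 3.1623 = 7.5485 - 3.1623 = 4.3862 (to 4 decimal places). This is ≥ 0, so the triangle inequality holds for these points.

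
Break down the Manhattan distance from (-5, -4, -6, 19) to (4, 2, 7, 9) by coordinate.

Σ|x_i - y_i| = |-5 - 4| + |-4 - 2| + |-6 - 7| + |19 - 9| = 9 + 6 + 13 + 10 = 38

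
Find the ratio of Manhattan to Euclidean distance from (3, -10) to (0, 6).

L1 = |3 - 0| + |-10 - 6| = 3 + 16 = 19
L2 = √(3² + 16²) = √265 ≈ 16.2788
L1 ≥ L2 always (equality iff movement is along one axis); L1 > L2 here.
Ratio L1/L2 = 19/√265 ≈ 1.1672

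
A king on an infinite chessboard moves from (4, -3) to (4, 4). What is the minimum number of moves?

max(|x_i - y_i|) = max(|4 - 4|, |-3 - 4|) = max(0, 7) = 7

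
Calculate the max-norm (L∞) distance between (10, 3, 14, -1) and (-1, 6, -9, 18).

max(|x_i - y_i|) = max(|10 - (-1)|, |3 - 6|, |14 - (-9)|, |-1 - 18|) = max(11, 3, 23, 19) = 23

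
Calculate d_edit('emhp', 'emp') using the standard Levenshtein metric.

Let D[i][j] be the edit distance between the first i characters of 'emhp' and the first j characters of 'emp', with D[i][0] = i, D[0][j] = j, and D[i][j] = D[i-1][j-1] if the characters match, else 1 + min(D[i-1][j], D[i][j-1], D[i-1][j-1]). Filling the table (rows: prefixes of 'emhp', columns: prefixes of 'emp'):
     ε  e  m  p
  ε  0  1  2  3
  e  1  0  1  2
  m  2  1  0  1
  h  3  2  1  1
  p  4  3  2  1
The bottom-right entry gives D[4][3] = 1, so no sequence of fewer than 1 edit works. Backtracking through the table gives one optimal edit sequence (1 edit):
  emhp → emp (del h @3)
Edit distance = 1.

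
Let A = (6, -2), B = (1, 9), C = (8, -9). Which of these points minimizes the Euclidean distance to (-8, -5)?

Distances: d(A) ≈ 14.3178, d(B) ≈ 16.6433, d(C) ≈ 16.4924. Nearest: A = (6, -2) with distance 14.3178.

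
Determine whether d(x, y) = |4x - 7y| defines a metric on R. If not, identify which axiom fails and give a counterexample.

No. d fails symmetry: d(5, 6) = |4·5 - 7·6| = |-22| = 22, but d(6, 5) = |4·6 - 7·5| = |-11| = 11. Since 22 ≠ 11, d(x,y) ≠ d(y,x) in general.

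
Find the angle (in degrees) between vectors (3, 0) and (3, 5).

With u = (3, 0), v = (3, 5):
u·v = 3·3 + 0·5 = 9 + 0 = 9.
|u| = √(3² + 0²) = √9, |v| = √(3² + 5²) = √34, so |u||v| = √(9·34) = √306.
cos θ = (u·v)/(|u||v|) = 9/√306 ≈ 0.514496
θ = arccos(0.514496) ≈ 59.04°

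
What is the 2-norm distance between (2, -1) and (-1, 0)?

(Σ|x_i - y_i|^2)^(1/2) = (|2 - (-1)|^2 + |-1 - 0|^2)^(1/2)
= (3^2 + 1^2)^(1/2) = (9 + 1)^(1/2) = (10)^(1/2) ≈ 3.1623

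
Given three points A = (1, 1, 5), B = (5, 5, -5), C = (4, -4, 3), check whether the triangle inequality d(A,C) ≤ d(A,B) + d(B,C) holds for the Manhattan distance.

d(A,B) = 4 + 4 + 10 = 18, d(B,C) = 1 + 9 + 8 = 18, d(A,C) = 3 + 5 + 2 = 10.
d(A,C) = 10 ≤ 18 + 18 = 36. Triangle inequality is satisfied.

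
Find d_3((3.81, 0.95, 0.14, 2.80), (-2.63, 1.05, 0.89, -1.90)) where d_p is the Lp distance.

(Σ|x_i - y_i|^3)^(1/3) = (|3.81 - (-2.63)|^3 + |0.95 - 1.05|^3 + |0.14 - 0.89|^3 + |2.8 - (-1.9)|^3)^(1/3)
= (6.44^3 + 0.1^3 + 0.75^3 + 4.7^3)^(1/3) ≈ (267.09 + 0.001 + 0.4219 + 103.823)^(1/3) = (371.3359)^(1/3) ≈ 7.1877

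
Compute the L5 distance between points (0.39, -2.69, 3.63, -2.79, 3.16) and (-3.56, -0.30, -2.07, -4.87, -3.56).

(Σ|x_i - y_i|^5)^(1/5) = (|0.39 - (-3.56)|^5 + |-2.69 - (-0.3)|^5 + |3.63 - (-2.07)|^5 + |-2.79 - (-4.87)|^5 + |3.16 - (-3.56)|^5)^(1/5)
= (3.95^5 + 2.39^5 + 5.7^5 + 2.08^5 + 6.72^5)^(1/5) ≈ (961.5801 + 77.9811 + 6016.9206 + 38.9329 + 13703.9689)^(1/5) = (20799.3836)^(1/5) ≈ 7.3048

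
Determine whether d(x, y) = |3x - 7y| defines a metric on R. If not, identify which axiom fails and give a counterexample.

No. d fails symmetry: d(9, 1) = |3·9 - 7·1| = |20| = 20, but d(1, 9) = |3·1 - 7·9| = |-60| = 60. Since 20 ≠ 60, d(x,y) ≠ d(y,x) in general.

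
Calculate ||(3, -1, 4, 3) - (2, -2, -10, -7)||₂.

√(Σ(x_i - y_i)²) = √((3 - 2)² + (-1 - (-2))² + (4 - (-10))² + (3 - (-7))²)
= √(1² + 1² + 14² + 10²) = √(1 + 1 + 196 + 100) = √298 ≈ 17.2627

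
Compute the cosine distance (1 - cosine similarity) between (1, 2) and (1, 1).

With u = (1, 2), v = (1, 1):
u·v = 1·1 + 2·1 = 1 + 2 = 3.
|u| = √(1² + 2²) = √5, |v| = √(1² + 1²) = √2, so |u||v| = √(5·2) = √10.
cos θ = (u·v)/(|u||v|) = 3/√10 ≈ 0.9487
Cosine distance = 1 - cos θ ≈ 1 - 0.9487 = 0.0513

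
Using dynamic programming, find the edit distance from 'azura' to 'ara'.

Let D[i][j] be the edit distance between the first i characters of 'azura' and the first j characters of 'ara', with D[i][0] = i, D[0][j] = j, and D[i][j] = D[i-1][j-1] if the characters match, else 1 + min(D[i-1][j], D[i][j-1], D[i-1][j-1]). Filling the table (rows: prefixes of 'azura', columns: prefixes of 'ara'):
     ε  a  r  a
  ε  0  1  2  3
  a  1  0  1  2
  z  2  1  1  2
  u  3  2  2  2
  r  4  3  2  3
  a  5  4  3  2
The bottom-right entry gives D[5][3] = 2, so no sequence of fewer than 2 edits works. Backtracking through the table gives one optimal edit sequence (2 edits):
  azura → aura (del z @2)
  aura → ara (del u @2)
Edit distance = 2.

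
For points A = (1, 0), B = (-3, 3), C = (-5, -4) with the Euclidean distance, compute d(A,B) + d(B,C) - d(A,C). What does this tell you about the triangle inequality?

d(A,B) = √(4² + 3²) = √25 = 5, d(B,C) = √(2² + 7²) = √53 ≈ 7.2801, d(A,C) = √(6² + 4²) = √52 ≈ 7.2111.
d(A,B) + d(B,C) - d(A,C) = 5 + 7.2801 - 7.2111 = 12.2801 - 7.2111 = 5.069 (to 4 decimal places). This is ≥ 0, so the triangle inequality holds for these points.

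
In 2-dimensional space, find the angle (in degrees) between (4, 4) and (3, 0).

With u = (4, 4), v = (3, 0):
u·v = 4·3 + 4·0 = 12 + 0 = 12.
|u| = √(4² + 4²) = √32, |v| = √(3² + 0²) = √9, so |u||v| = √(32·9) = √288.
cos θ = (u·v)/(|u||v|) = 12/√288 ≈ 0.707107
θ = arccos(0.707107) ≈ 45°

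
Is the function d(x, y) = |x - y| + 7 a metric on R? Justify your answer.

No. d fails identity of indiscernibles (specifically d(x,x) = 0): d(6, 6) = |6 - 6| + 7 = 0 + 7 = 7 ≠ 0.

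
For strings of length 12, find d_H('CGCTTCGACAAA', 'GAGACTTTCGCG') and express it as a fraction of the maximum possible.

Differing positions: 1, 2, 3, 4, 5, 6, 7, 8, 10, 11, 12. Hamming distance = 11. The maximum possible Hamming distance for length-12 strings is 12, so d_H/12 = 11/12 ≈ 0.9167.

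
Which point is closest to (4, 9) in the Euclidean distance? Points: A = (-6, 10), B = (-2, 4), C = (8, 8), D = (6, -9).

Distances: d(A) ≈ 10.0499, d(B) ≈ 7.8102, d(C) ≈ 4.1231, d(D) ≈ 18.1108. Nearest: C = (8, 8) with distance 4.1231.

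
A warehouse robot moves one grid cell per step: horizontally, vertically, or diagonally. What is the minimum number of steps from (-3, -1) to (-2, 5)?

max(|x_i - y_i|) = max(|-3 - (-2)|, |-1 - 5|) = max(1, 6) = 6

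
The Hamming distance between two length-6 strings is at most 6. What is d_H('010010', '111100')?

Differing positions: 1, 3, 4, 5. Hamming distance = 4. The maximum possible Hamming distance for length-6 strings is 6, so d_H/6 = 4/6 ≈ 0.6667.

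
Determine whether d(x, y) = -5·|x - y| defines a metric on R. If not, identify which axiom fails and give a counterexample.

No. With c = -5 < 0, d fails non-negativity: d(6, 15) = -5·|6 - 15| = -5·9 = -45 < 0.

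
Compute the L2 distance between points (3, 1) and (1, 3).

(Σ|x_i - y_i|^2)^(1/2) = (|3 - 1|^2 + |1 - 3|^2)^(1/2)
= (2^2 + 2^2)^(1/2) = (4 + 4)^(1/2) = (8)^(1/2) ≈ 2.8284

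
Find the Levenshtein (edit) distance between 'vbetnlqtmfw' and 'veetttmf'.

Let D[i][j] be the edit distance between the first i characters of 'vbetnlqtmfw' and the first j characters of 'veetttmf', with D[i][0] = i, D[0][j] = j, and D[i][j] = D[i-1][j-1] if the characters match, else 1 + min(D[i-1][j], D[i][j-1], D[i-1][j-1]). Filling the table (rows: prefixes of 'vbetnlqtmfw', columns: prefixes of 'veetttmf'):
     ε  v  e  e  t  t  t  m  f
  ε  0  1  2  3  4  5  6  7  8
  v  1  0  1  2  3  4  5  6  7
  b  2  1  1  2  3  4  5  6  7
  e  3  2  1  1  2  3  4  5  6
  t  4  3  2  2  1  2  3  4  5
  n  5  4  3  3  2  2  3  4  5
  l  6  5  4  4  3  3  3  4  5
  q  7  6  5  5  4  4  4  4  5
  t  8  7  6  6  5  4  4  5  5
  m  9  8  7  7  6  5  5  4  5
  f 10  9  8  8  7  6  6  5  4
  w 11 10  9  9  8  7  7  6  5
The bottom-right entry gives D[11][8] = 5, so no sequence of fewer than 5 edits works. Backtracking through the table gives one optimal edit sequence (5 edits):
  vbetnlqtmfw → veetnlqtmfw (sub b→e @2)
  veetnlqtmfw → veetlqtmfw (del n @5)
  veetlqtmfw → veetqtmfw (del l @5)
  veetqtmfw → veetttmfw (sub q→t @5)
  veetttmfw → veetttmf (del w @9)
Edit distance = 5.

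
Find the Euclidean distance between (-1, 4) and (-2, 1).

√(Σ(x_i - y_i)²) = √((-1 - (-2))² + (4 - 1)²)
= √(1² + 3²) = √(1 + 9) = √10 ≈ 3.1623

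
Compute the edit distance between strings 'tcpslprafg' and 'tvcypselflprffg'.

Let D[i][j] be the edit distance between the first i characters of 'tcpslprafg' and the first j characters of 'tvcypselflprffg', with D[i][0] = i, D[0][j] = j, and D[i][j] = D[i-1][j-1] if the characters match, else 1 + min(D[i-1][j], D[i][j-1], D[i-1][j-1]). Filling the table (rows: prefixes of 'tcpslprafg', columns: prefixes of 'tvcypselflprffg'):
     ε  t  v  c  y  p  s  e  l  f  l  p  r  f  f  g
  ε  0  1  2  3  4  5  6  7  8  9 10 11 12 13 14 15
  t  1  0  1  2  3  4  5  6  7  8  9 10 11 12 13 14
  c  2  1  1  1  2  3  4  5  6  7  8  9 10 11 12 13
  p  3  2  2  2  2  2  3  4  5  6  7  8  9 10 11 12
  s  4  3  3  3  3  3  2  3  4  5  6  7  8  9 10 11
  l  5  4  4  4  4  4  3  3  3  4  5  6  7  8  9 10
  p  6  5  5  5  5  4  4  4  4  4  5  5  6  7  8  9
  r  7  6  6  6  6  5  5  5  5  5  5  6  5  6  7  8
  a  8  7  7  7  7  6  6  6  6  6  6  6  6  6  7  8
  f  9  8  8  8  8  7  7  7  7  6  7  7  7  6  6  7
  g 10  9  9  9  9  8  8  8  8  7  7  8  8  7  7  6
The bottom-right entry gives D[10][15] = 6, so no sequence of fewer than 6 edits works. Backtracking through the table gives one optimal edit sequence (6 edits):
  tcpslprafg → tvcpslprafg (ins v @2)
  tvcpslprafg → tvcypslprafg (ins y @4)
  tvcypslprafg → tvcypselprafg (ins e @7)
  tvcypselprafg → tvcypsellprafg (ins l @8)
  tvcypsellprafg → tvcypselflprafg (ins f @9)
  tvcypselflprafg → tvcypselflprffg (sub a→f @13)
Edit distance = 6.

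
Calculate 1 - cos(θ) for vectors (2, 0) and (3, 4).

With u = (2, 0), v = (3, 4):
u·v = 2·3 + 0·4 = 6 + 0 = 6.
|u| = √(2² + 0²) = √4, |v| = √(3² + 4²) = √25, so |u||v| = √(4·25) = √100 = 10.
cos θ = (u·v)/(|u||v|) = 6/10 = 0.6
Cosine distance = 1 - cos θ = 1 - 0.6 = 0.4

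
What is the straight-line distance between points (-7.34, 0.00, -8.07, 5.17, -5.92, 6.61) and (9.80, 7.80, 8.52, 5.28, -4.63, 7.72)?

√(Σ(x_i - y_i)²) = √((-7.34 - 9.8)² + (0 - 7.8)² + (-8.07 - 8.52)² + (5.17 - 5.28)² + (-5.92 - (-4.63))² + (6.61 - 7.72)²)
= √((-17.14)² + (-7.8)² + (-16.59)² + (-0.11)² + (-1.29)² + (-1.11)²) = √(293.7796 + 60.84 + 275.2281 + 0.0121 + 1.6641 + 1.2321) = √632.756 ≈ 25.1546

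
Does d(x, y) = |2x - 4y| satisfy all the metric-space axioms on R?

No. d fails symmetry: d(8, 9) = |2·8 - 4·9| = |-20| = 20, but d(9, 8) = |2·9 - 4·8| = |-14| = 14. Since 20 ≠ 14, d(x,y) ≠ d(y,x) in general.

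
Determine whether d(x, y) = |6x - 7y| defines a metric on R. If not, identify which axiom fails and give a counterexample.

No. d fails symmetry: d(7, 2) = |6·7 - 7·2| = |28| = 28, but d(2, 7) = |6·2 - 7·7| = |-37| = 37. Since 28 ≠ 37, d(x,y) ≠ d(y,x) in general.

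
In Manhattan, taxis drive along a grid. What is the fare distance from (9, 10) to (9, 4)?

Σ|x_i - y_i| = |9 - 9| + |10 - 4| = 0 + 6 = 6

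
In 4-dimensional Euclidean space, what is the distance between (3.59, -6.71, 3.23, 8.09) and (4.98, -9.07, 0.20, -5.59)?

√(Σ(x_i - y_i)²) = √((3.59 - 4.98)² + (-6.71 - (-9.07))² + (3.23 - 0.2)² + (8.09 - (-5.59))²)
= √((-1.39)² + 2.36² + 3.03² + 13.68²) = √(1.9321 + 5.5696 + 9.1809 + 187.1424) = √203.825 ≈ 14.2767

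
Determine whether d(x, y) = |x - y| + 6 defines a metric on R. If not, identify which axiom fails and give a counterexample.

No. d fails identity of indiscernibles (specifically d(x,x) = 0): d(4, 4) = |4 - 4| + 6 = 0 + 6 = 6 ≠ 0.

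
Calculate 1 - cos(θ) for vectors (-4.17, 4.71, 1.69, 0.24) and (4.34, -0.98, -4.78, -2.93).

With u = (-4.17, 4.71, 1.69, 0.24), v = (4.34, -0.98, -4.78, -2.93):
u·v = (-4.17)·4.34 + 4.71·(-0.98) + 1.69·(-4.78) + 0.24·(-2.93) = (-18.0978) + (-4.6158) + (-8.0782) + (-0.7032) = -31.495.
|u| = √((-4.17)² + 4.71² + 1.69² + 0.24²) = √(17.3889 + 22.1841 + 2.8561 + 0.0576) = √42.4867, |v| = √(4.34² + (-0.98)² + (-4.78)² + (-2.93)²) = √(18.8356 + 0.9604 + 22.8484 + 8.5849) = √51.2293.
cos θ = (u·v)/(|u||v|) = -31.495/(√42.4867·√51.2293) ≈ -0.6751
Cosine distance = 1 - cos θ ≈ 1 - (-0.6751) = 1.6751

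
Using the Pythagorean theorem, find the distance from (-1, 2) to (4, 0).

√(Σ(x_i - y_i)²) = √((-1 - 4)² + (2 - 0)²)
= √((-5)² + 2²) = √(25 + 4) = √29 ≈ 5.3852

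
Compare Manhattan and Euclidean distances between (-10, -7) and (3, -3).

L1 = |-10 - 3| + |-7 - (-3)| = 13 + 4 = 17
L2 = √(13² + 4²) = √185 ≈ 13.6015
L1 ≥ L2 always (equality iff movement is along one axis); L1 > L2 here.
Ratio L1/L2 = 17/√185 ≈ 1.2499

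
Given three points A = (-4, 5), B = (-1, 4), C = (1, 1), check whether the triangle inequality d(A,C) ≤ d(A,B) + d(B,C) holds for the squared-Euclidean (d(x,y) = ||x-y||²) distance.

d(A,B) = 3² + 1² = 10, d(B,C) = 2² + 3² = 13, d(A,C) = 5² + 4² = 41.
d(A,C) = 41 > 10 + 13 = 23. Triangle inequality is VIOLATED. (Squared-Euclidean is not a metric — this is a counterexample.)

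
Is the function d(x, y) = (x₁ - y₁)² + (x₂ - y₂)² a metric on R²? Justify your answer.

No. The squared Euclidean distance fails the triangle inequality. Counterexample: x = (0, 0), y = (3, 3), z = (6, 6). d(x,z) = 6² + 6² = 72, but d(x,y) + d(y,z) = (3² + 3²) + (3² + 3²) = 18 + 18 = 36. Since 72 > 36, the triangle inequality is violated. (Note: √d, the ordinary Euclidean distance, IS a metric.)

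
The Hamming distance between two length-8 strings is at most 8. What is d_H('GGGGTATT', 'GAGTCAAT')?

Differing positions: 2, 4, 5, 7. Hamming distance = 4. The maximum possible Hamming distance for length-8 strings is 8, so d_H/8 = 4/8 = 0.5.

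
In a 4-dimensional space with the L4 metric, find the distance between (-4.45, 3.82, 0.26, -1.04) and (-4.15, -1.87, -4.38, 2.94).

(Σ|x_i - y_i|^4)^(1/4) = (|-4.45 - (-4.15)|^4 + |3.82 - (-1.87)|^4 + |0.26 - (-4.38)|^4 + |-1.04 - 2.94|^4)^(1/4)
= (0.3^4 + 5.69^4 + 4.64^4 + 3.98^4)^(1/4) ≈ (0.0081 + 1048.2119 + 463.5237 + 250.9183)^(1/4) = (1762.662)^(1/4) ≈ 6.4795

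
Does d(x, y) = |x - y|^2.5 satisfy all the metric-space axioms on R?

No. d(x,y) = |x-y|^2.5 fails the triangle inequality since p = 2.5 > 1. Counterexample: x = 5, y = 8, z = 10. d(x,z) = |5 - 10|^2.5 = 5^2.5 ≈ 55.9017, but d(x,y) + d(y,z) = 3^2.5 + 2^2.5 ≈ 15.5885 + 5.6569 = 21.2454. Since 55.9017 > 21.2454, the triangle inequality is violated.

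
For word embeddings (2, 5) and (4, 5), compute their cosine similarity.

With u = (2, 5), v = (4, 5):
u·v = 2·4 + 5·5 = 8 + 25 = 33.
|u| = √(2² + 5²) = √29, |v| = √(4² + 5²) = √41, so |u||v| = √(29·41) = √1189.
cos θ = (u·v)/(|u||v|) = 33/√1189 ≈ 0.957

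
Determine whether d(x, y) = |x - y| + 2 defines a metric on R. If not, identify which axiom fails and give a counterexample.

No. d fails identity of indiscernibles (specifically d(x,x) = 0): d(4, 4) = |4 - 4| + 2 = 0 + 2 = 2 ≠ 0.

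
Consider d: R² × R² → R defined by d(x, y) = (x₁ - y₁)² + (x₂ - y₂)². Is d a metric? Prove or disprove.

No. The squared Euclidean distance fails the triangle inequality. Counterexample: x = (0, 0), y = (4, 3), z = (8, 6). d(x,z) = 8² + 6² = 100, but d(x,y) + d(y,z) = (4² + 3²) + (4² + 3²) = 25 + 25 = 50. Since 100 > 50, the triangle inequality is violated. (Note: √d, the ordinary Euclidean distance, IS a metric.)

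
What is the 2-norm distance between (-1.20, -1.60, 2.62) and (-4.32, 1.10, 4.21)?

(Σ|x_i - y_i|^2)^(1/2) = (|-1.2 - (-4.32)|^2 + |-1.6 - 1.1|^2 + |2.62 - 4.21|^2)^(1/2)
= (3.12^2 + 2.7^2 + 1.59^2)^(1/2) = (9.7344 + 7.29 + 2.5281)^(1/2) = (19.5525)^(1/2) ≈ 4.4218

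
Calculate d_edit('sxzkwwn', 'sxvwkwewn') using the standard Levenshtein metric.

Let D[i][j] be the edit distance between the first i characters of 'sxzkwwn' and the first j characters of 'sxvwkwewn', with D[i][0] = i, D[0][j] = j, and D[i][j] = D[i-1][j-1] if the characters match, else 1 + min(D[i-1][j], D[i][j-1], D[i-1][j-1]). Filling the table (rows: prefixes of 'sxzkwwn', columns: prefixes of 'sxvwkwewn'):
     ε  s  x  v  w  k  w  e  w  n
  ε  0  1  2  3  4  5  6  7  8  9
  s  1  0  1  2  3  4  5  6  7  8
  x  2  1  0  1  2  3  4  5  6  7
  z  3  2  1  1  2  3  4  5  6  7
  k  4  3  2  2  2  2  3  4  5  6
  w  5  4  3  3  2  3  2  3  4  5
  w  6  5  4  4  3  3  3  3  3  4
  n  7  6  5  5  4  4  4  4  4  3
The bottom-right entry gives D[7][9] = 3, so no sequence of fewer than 3 edits works. Backtracking through the table gives one optimal edit sequence (3 edits):
  sxzkwwn → sxvzkwwn (ins v @3)
  sxvzkwwn → sxvwkwwn (sub z→w @4)
  sxvwkwwn → sxvwkwewn (ins e @7)
Edit distance = 3.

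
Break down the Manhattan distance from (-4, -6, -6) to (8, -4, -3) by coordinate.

Σ|x_i - y_i| = |-4 - 8| + |-6 - (-4)| + |-6 - (-3)| = 12 + 2 + 3 = 17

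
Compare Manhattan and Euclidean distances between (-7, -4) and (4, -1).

L1 = |-7 - 4| + |-4 - (-1)| = 11 + 3 = 14
L2 = √(11² + 3²) = √130 ≈ 11.4018
L1 ≥ L2 always (equality iff movement is along one axis); L1 > L2 here.
Ratio L1/L2 = 14/√130 ≈ 1.2279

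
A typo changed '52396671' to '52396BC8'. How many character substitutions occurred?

Differing positions: 6, 7, 8. Hamming distance = 3.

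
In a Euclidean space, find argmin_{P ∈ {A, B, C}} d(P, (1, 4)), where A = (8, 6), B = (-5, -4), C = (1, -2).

Distances: d(A) ≈ 7.2801, d(B) = 10, d(C) = 6. Nearest: C = (1, -2) with distance 6.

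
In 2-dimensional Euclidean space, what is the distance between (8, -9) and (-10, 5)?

√(Σ(x_i - y_i)²) = √((8 - (-10))² + (-9 - 5)²)
= √(18² + (-14)²) = √(324 + 196) = √520 ≈ 22.8035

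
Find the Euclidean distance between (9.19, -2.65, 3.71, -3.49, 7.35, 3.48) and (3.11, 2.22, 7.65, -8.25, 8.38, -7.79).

√(Σ(x_i - y_i)²) = √((9.19 - 3.11)² + (-2.65 - 2.22)² + (3.71 - 7.65)² + (-3.49 - (-8.25))² + (7.35 - 8.38)² + (3.48 - (-7.79))²)
= √(6.08² + (-4.87)² + (-3.94)² + 4.76² + (-1.03)² + 11.27²) = √(36.9664 + 23.7169 + 15.5236 + 22.6576 + 1.0609 + 127.0129) = √226.9383 ≈ 15.0645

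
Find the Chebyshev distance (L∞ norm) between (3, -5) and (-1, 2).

max(|x_i - y_i|) = max(|3 - (-1)|, |-5 - 2|) = max(4, 7) = 7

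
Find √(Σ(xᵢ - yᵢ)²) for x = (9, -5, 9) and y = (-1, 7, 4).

√(Σ(x_i - y_i)²) = √((9 - (-1))² + (-5 - 7)² + (9 - 4)²)
= √(10² + (-12)² + 5²) = √(100 + 144 + 25) = √269 ≈ 16.4012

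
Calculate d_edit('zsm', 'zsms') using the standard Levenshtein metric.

Let D[i][j] be the edit distance between the first i characters of 'zsm' and the first j characters of 'zsms', with D[i][0] = i, D[0][j] = j, and D[i][j] = D[i-1][j-1] if the characters match, else 1 + min(D[i-1][j], D[i][j-1], D[i-1][j-1]). Filling the table (rows: prefixes of 'zsm', columns: prefixes of 'zsms'):
     ε  z  s  m  s
  ε  0  1  2  3  4
  z  1  0  1  2  3
  s  2  1  0  1  2
  m  3  2  1  0  1
The bottom-right entry gives D[3][4] = 1, so no sequence of fewer than 1 edit works. Backtracking through the table gives one optimal edit sequence (1 edit):
  zsm → zsms (ins s @4)
Edit distance = 1.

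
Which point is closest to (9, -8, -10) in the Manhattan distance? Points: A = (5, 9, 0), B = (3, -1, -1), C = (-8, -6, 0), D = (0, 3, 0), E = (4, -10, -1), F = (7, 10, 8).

Distances: d(A) = 31, d(B) = 22, d(C) = 29, d(D) = 30, d(E) = 16, d(F) = 38. Nearest: E = (4, -10, -1) with distance 16.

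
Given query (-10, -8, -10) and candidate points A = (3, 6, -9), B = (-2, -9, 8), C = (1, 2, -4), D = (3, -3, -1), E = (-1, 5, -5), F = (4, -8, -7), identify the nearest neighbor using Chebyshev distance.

Distances: d(A) = 14, d(B) = 18, d(C) = 11, d(D) = 13, d(E) = 13, d(F) = 14. Nearest: C = (1, 2, -4) with distance 11.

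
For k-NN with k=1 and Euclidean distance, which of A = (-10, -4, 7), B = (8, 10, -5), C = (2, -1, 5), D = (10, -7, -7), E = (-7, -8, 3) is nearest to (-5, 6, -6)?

Distances: d(A) ≈ 17.1464, d(B) ≈ 13.6382, d(C) ≈ 14.7986, d(D) ≈ 19.8746, d(E) ≈ 16.7631. Nearest: B = (8, 10, -5) with distance 13.6382.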